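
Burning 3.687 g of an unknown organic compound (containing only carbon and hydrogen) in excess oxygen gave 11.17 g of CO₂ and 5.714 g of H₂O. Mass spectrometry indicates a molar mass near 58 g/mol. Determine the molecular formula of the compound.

C4H10

mol C = 11.17 g CO₂ ÷ 44.009 g/mol = 0.25381 mol
mol H = 2 × 5.714 g H₂O ÷ 18.015 g/mol = 0.63436 mol
Divide by the smallest (0.25381 mol): C 1.000, H 2.499
Multiplying each by 2 gives whole numbers: C 2.00, H 5.00
Empirical formula: C2H5
Empirical-formula mass = 29.06 g/mol; 58 ÷ 29.06 ≈ 2, so the molecular formula is C4H10.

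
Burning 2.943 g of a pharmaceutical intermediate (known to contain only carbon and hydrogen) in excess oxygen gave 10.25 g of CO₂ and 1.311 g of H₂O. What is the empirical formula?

mol C = 10.25 g CO₂ ÷ 44.009 g/mol = 0.23291 mol
mol H = 2 × 1.311 g H₂O ÷ 18.015 g/mol = 0.14555 mol
Divide by the smallest (0.14555 mol): C 1.600, H 1.000
Multiplying each by 5 gives whole numbers: C 8.00, H 5.00

C8H5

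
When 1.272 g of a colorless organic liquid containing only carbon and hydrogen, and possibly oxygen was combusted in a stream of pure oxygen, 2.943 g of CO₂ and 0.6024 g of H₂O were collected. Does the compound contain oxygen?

mol C = 2.943 g CO₂ ÷ 44.009 g/mol = 0.066873 mol
mol H = 2 × 0.6024 g H₂O ÷ 18.015 g/mol = 0.066878 mol
C and H account for only 0.87062 g of the 1.272 g sample; the remaining 0.40138 g must be oxygen.

yes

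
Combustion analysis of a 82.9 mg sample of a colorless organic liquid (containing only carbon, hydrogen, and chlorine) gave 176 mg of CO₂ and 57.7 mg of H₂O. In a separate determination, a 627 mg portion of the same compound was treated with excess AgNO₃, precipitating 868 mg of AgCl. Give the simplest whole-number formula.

mol C = 0.176 g CO₂ ÷ 44.009 g/mol = 0.003999 mol
mol H = 2 × 0.0577 g H₂O ÷ 18.015 g/mol = 0.006406 mol
From the AgCl data: mol Cl per gram of compound = (0.868 ÷ 143.318) ÷ 0.627 = 0.009659 mol/g, so in the 0.0829 g combustion sample mol Cl = 0.0008008 mol
Divide by the smallest (0.0008008 mol): C 4.994, H 8.000, Cl 1.000

C5H8Cl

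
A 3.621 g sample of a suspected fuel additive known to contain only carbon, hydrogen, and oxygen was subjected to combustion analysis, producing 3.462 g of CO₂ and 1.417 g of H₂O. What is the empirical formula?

CH2O2

mol C = 3.462 g CO₂ ÷ 44.009 g/mol = 0.078666 mol
mol H = 2 × 1.417 g H₂O ÷ 18.015 g/mol = 0.15731 mol
mass O = 3.621 − (0.94485 + 0.15857) = 2.5176 g → mol O = 2.5176 ÷ 15.999 = 0.15736 mol
Divide by the smallest (0.078666 mol): C 1.000, H 2.000, O 2.000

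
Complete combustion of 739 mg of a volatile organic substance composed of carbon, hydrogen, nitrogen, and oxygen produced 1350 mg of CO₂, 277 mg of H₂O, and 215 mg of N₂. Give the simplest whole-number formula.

mol C = 1.35 g CO₂ ÷ 44.009 g/mol = 0.03068 mol
mol H = 2 × 0.277 g H₂O ÷ 18.015 g/mol = 0.03075 mol
mol N = 2 × 0.215 g N₂ ÷ 28.014 g/mol = 0.01535 mol
mass O = 0.739 − (0.3684 + 0.03100 + 0.2150) = 0.1246 g → mol O = 0.1246 ÷ 15.999 = 0.007785 mol
Divide by the smallest (0.007785 mol): C 3.940, H 3.950, N 1.972, O 1.000

C4H4N2O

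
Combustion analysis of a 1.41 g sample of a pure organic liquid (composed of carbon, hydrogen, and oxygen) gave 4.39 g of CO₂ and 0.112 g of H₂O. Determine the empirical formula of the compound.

mol C = 4.39 g CO₂ ÷ 44.009 g/mol = 0.09975 mol
mol H = 2 × 0.112 g H₂O ÷ 18.015 g/mol = 0.01243 mol
mass O = 1.41 − (1.198 + 0.01253) = 0.1993 g → mol O = 0.1993 ÷ 15.999 = 0.01246 mol
Divide by the smallest (0.01243 mol): C 8.022, H 1.000, O 1.002

C8HO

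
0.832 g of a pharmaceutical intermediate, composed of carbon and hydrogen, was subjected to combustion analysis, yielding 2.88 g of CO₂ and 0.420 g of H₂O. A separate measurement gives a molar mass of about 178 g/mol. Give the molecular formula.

mol C = 2.88 g CO₂ ÷ 44.009 g/mol = 0.06544 mol
mol H = 2 × 0.420 g H₂O ÷ 18.015 g/mol = 0.04663 mol
Divide by the smallest (0.04663 mol): C 1.403, H 1.000
Multiplying each by 5 gives whole numbers: C 7.02, H 5.00
Empirical formula: C7H5
Empirical-formula mass = 89.12 g/mol; 178 ÷ 89.12 ≈ 2, so the molecular formula is C14H10.

C14H10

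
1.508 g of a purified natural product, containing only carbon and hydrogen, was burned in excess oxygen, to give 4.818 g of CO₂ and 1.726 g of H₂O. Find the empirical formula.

C4H7

mol C = 4.818 g CO₂ ÷ 44.009 g/mol = 0.10948 mol
mol H = 2 × 1.726 g H₂O ÷ 18.015 g/mol = 0.19162 mol
Divide by the smallest (0.10948 mol): C 1.000, H 1.750
Multiplying each by 4 gives whole numbers: C 4.00, H 7.00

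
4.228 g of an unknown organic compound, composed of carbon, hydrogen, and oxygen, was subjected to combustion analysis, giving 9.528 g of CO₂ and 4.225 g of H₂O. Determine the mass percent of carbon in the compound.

mol C = 9.528 g CO₂ ÷ 44.009 g/mol = 0.21650 mol
mol H = 2 × 4.225 g H₂O ÷ 18.015 g/mol = 0.46905 mol
mass O = 4.228 − (2.6004 + 0.47281) = 1.1548 g → mol O = 1.1548 ÷ 15.999 = 0.072179 mol
mass % C = 2.6004 g ÷ 4.228 g × 100%

61.50%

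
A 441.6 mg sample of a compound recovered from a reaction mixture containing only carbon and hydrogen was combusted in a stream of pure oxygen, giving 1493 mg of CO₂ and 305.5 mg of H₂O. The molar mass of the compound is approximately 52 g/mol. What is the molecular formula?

C4H4

mol C = 1.493 g CO₂ ÷ 44.009 g/mol = 0.033925 mol
mol H = 2 × 0.3055 g H₂O ÷ 18.015 g/mol = 0.033916 mol
Divide by the smallest (0.033916 mol): C 1.000, H 1.000
Empirical formula: CH
Empirical-formula mass = 13.02 g/mol; 52 ÷ 13.02 ≈ 4, so the molecular formula is C4H4.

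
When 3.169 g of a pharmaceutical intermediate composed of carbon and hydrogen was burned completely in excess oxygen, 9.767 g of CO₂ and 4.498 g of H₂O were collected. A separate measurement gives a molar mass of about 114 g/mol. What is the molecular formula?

mol C = 9.767 g CO₂ ÷ 44.009 g/mol = 0.22193 mol
mol H = 2 × 4.498 g H₂O ÷ 18.015 g/mol = 0.49936 mol
Divide by the smallest (0.22193 mol): C 1.000, H 2.250
Multiplying each by 4 gives whole numbers: C 4.00, H 9.00
Empirical formula: C4H9
Empirical-formula mass = 57.12 g/mol; 114 ÷ 57.12 ≈ 2, so the molecular formula is C8H18.

C8H18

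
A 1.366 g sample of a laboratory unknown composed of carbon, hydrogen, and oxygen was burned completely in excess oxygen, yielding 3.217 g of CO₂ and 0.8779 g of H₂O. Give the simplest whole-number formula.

C3H4O

mol C = 3.217 g CO₂ ÷ 44.009 g/mol = 0.073099 mol
mol H = 2 × 0.8779 g H₂O ÷ 18.015 g/mol = 0.097463 mol
mass O = 1.366 − (0.87799 + 0.098243) = 0.38977 g → mol O = 0.38977 ÷ 15.999 = 0.024362 mol
Divide by the smallest (0.024362 mol): C 3.001, H 4.001, O 1.000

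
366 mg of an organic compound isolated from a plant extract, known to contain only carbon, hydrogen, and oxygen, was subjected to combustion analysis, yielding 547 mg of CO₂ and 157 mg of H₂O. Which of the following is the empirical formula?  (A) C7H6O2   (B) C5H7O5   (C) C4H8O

mol C = 0.547 g CO₂ ÷ 44.009 g/mol = 0.01243 mol
mol H = 2 × 0.157 g H₂O ÷ 18.015 g/mol = 0.01743 mol
mass O = 0.366 − (0.1493 + 0.01757) = 0.1991 g → mol O = 0.1991 ÷ 15.999 = 0.01245 mol
Divide by the smallest (0.01243 mol): C 1.000, H 1.402, O 1.001
Multiplying each by 5 gives whole numbers: C 5.00, H 7.01, O 5.01

(B) C5H7O5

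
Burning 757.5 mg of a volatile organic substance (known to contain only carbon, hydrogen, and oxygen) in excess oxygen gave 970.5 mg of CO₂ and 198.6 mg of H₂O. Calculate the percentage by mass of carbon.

34.97%

mol C = 0.9705 g CO₂ ÷ 44.009 g/mol = 0.022052 mol
mol H = 2 × 0.1986 g H₂O ÷ 18.015 g/mol = 0.022048 mol
mass O = 0.7575 − (0.26487 + 0.022225) = 0.47041 g → mol O = 0.47041 ÷ 15.999 = 0.029402 mol
mass % C = 0.26487 g ÷ 0.7575 g × 100%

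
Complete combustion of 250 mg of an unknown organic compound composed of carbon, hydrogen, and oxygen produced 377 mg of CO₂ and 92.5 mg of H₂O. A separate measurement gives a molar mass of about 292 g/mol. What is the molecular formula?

C10H12O10

mol C = 0.377 g CO₂ ÷ 44.009 g/mol = 0.008566 mol
mol H = 2 × 0.0925 g H₂O ÷ 18.015 g/mol = 0.01027 mol
mass O = 0.250 − (0.1029 + 0.01035) = 0.1368 g → mol O = 0.1368 ÷ 15.999 = 0.008548 mol
Divide by the smallest (0.008548 mol): C 1.002, H 1.201, O 1.000
Multiplying each by 5 gives whole numbers: C 5.01, H 6.01, O 5.00
Empirical formula: C5H6O5
Empirical-formula mass = 146.10 g/mol; 292 ÷ 146.10 ≈ 2, so the molecular formula is C10H12O10.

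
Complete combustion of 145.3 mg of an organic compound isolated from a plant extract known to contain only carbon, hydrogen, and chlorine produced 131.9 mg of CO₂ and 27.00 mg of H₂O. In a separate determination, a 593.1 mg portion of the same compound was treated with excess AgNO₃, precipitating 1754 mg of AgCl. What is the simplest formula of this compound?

mol C = 0.1319 g CO₂ ÷ 44.009 g/mol = 0.0029971 mol
mol H = 2 × 0.02700 g H₂O ÷ 18.015 g/mol = 0.0029975 mol
From the AgCl data: mol Cl per gram of compound = (1.754 ÷ 143.318) ÷ 0.5931 = 0.020635 mol/g, so in the 0.1453 g combustion sample mol Cl = 0.0029982 mol
Divide by the smallest (0.0029971 mol): C 1.000, H 1.000, Cl 1.000

CHCl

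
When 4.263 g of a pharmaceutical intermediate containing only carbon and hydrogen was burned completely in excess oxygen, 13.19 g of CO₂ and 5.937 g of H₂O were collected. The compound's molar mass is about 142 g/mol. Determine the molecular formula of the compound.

mol C = 13.19 g CO₂ ÷ 44.009 g/mol = 0.29971 mol
mol H = 2 × 5.937 g H₂O ÷ 18.015 g/mol = 0.65912 mol
Divide by the smallest (0.29971 mol): C 1.000, H 2.199
Multiplying each by 5 gives whole numbers: C 5.00, H 11.00
Empirical formula: C5H11
Empirical-formula mass = 71.14 g/mol; 142 ÷ 71.14 ≈ 2, so the molecular formula is C10H22.

C10H22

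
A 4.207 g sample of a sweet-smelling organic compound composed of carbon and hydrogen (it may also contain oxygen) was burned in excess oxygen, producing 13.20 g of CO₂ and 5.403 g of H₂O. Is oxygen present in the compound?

mol C = 13.20 g CO₂ ÷ 44.009 g/mol = 0.29994 mol
mol H = 2 × 5.403 g H₂O ÷ 18.015 g/mol = 0.59983 mol
C and H together account for 4.2072 g — essentially the entire 4.207 g sample — so the compound contains no oxygen.

no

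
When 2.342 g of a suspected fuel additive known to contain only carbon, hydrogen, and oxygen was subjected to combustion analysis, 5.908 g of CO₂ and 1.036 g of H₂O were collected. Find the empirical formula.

C7H6O2

mol C = 5.908 g CO₂ ÷ 44.009 g/mol = 0.13425 mol
mol H = 2 × 1.036 g H₂O ÷ 18.015 g/mol = 0.11502 mol
mass O = 2.342 − (1.6124 + 0.11594) = 0.61364 g → mol O = 0.61364 ÷ 15.999 = 0.038355 mol
Divide by the smallest (0.038355 mol): C 3.500, H 2.999, O 1.000
Multiplying each by 2 gives whole numbers: C 7.00, H 6.00, O 2.00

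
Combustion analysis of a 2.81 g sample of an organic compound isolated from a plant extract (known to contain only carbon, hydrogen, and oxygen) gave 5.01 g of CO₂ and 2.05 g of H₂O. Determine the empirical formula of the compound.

mol C = 5.01 g CO₂ ÷ 44.009 g/mol = 0.1138 mol
mol H = 2 × 2.05 g H₂O ÷ 18.015 g/mol = 0.2276 mol
mass O = 2.81 − (1.367 + 0.2294) = 1.213 g → mol O = 1.213 ÷ 15.999 = 0.07583 mol
Divide by the smallest (0.07583 mol): C 1.501, H 3.001, O 1.000
Multiplying each by 2 gives whole numbers: C 3.00, H 6.00, O 2.00

C3H6O2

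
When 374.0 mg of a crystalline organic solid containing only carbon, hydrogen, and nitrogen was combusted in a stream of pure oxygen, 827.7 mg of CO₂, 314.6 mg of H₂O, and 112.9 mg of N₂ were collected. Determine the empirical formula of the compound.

mol C = 0.8277 g CO₂ ÷ 44.009 g/mol = 0.018808 mol
mol H = 2 × 0.3146 g H₂O ÷ 18.015 g/mol = 0.034926 mol
mol N = 2 × 0.1129 g N₂ ÷ 28.014 g/mol = 0.0080603 mol
Divide by the smallest (0.0080603 mol): C 2.333, H 4.333, N 1.000
Multiplying each by 3 gives whole numbers: C 7.00, H 13.00, N 3.00

C7H13N3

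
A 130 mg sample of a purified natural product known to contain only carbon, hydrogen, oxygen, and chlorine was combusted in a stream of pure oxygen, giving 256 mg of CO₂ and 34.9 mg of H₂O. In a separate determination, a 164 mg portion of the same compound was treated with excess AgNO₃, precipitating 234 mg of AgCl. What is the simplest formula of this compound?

C9H6Cl2O

mol C = 0.256 g CO₂ ÷ 44.009 g/mol = 0.005817 mol
mol H = 2 × 0.0349 g H₂O ÷ 18.015 g/mol = 0.003875 mol
From the AgCl data: mol Cl per gram of compound = (0.234 ÷ 143.318) ÷ 0.164 = 0.009956 mol/g, so in the 0.130 g combustion sample mol Cl = 0.001294 mol
mass O = 0.130 − (0.06987 + 0.003906 + 0.04588) = 0.01035 g → mol O = 0.01035 ÷ 15.999 = 0.0006467 mol
Divide by the smallest (0.0006467 mol): C 8.996, H 5.992, Cl 2.001, O 1.000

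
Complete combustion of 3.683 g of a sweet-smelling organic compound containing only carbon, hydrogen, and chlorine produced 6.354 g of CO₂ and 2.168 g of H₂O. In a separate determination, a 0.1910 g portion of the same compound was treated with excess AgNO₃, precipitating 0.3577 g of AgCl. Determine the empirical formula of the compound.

C3H5Cl

mol C = 6.354 g CO₂ ÷ 44.009 g/mol = 0.14438 mol
mol H = 2 × 2.168 g H₂O ÷ 18.015 g/mol = 0.24069 mol
From the AgCl data: mol Cl per gram of compound = (0.3577 ÷ 143.318) ÷ 0.1910 = 0.013067 mol/g, so in the 3.683 g combustion sample mol Cl = 0.048127 mol
Divide by the smallest (0.048127 mol): C 3.000, H 5.001, Cl 1.000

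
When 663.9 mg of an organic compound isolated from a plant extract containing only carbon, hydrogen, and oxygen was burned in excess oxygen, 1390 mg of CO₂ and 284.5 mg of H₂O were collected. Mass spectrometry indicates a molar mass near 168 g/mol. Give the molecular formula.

mol C = 1.390 g CO₂ ÷ 44.009 g/mol = 0.031584 mol
mol H = 2 × 0.2845 g H₂O ÷ 18.015 g/mol = 0.031585 mol
mass O = 0.6639 − (0.37936 + 0.031837) = 0.25270 g → mol O = 0.25270 ÷ 15.999 = 0.015795 mol
Divide by the smallest (0.015795 mol): C 2.000, H 2.000, O 1.000
Empirical formula: C2H2O
Empirical-formula mass = 42.04 g/mol; 168 ÷ 42.04 ≈ 4, so the molecular formula is C8H8O4.

C8H8O4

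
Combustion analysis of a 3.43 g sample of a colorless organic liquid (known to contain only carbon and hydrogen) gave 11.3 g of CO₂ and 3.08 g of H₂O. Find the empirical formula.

mol C = 11.3 g CO₂ ÷ 44.009 g/mol = 0.2568 mol
mol H = 2 × 3.08 g H₂O ÷ 18.015 g/mol = 0.3419 mol
Divide by the smallest (0.2568 mol): C 1.000, H 1.332
Multiplying each by 3 gives whole numbers: C 3.00, H 4.00

C3H4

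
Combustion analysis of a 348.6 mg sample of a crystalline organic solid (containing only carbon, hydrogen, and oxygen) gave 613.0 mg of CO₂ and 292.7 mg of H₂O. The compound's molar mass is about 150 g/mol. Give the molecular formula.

mol C = 0.6130 g CO₂ ÷ 44.009 g/mol = 0.013929 mol
mol H = 2 × 0.2927 g H₂O ÷ 18.015 g/mol = 0.032495 mol
mass O = 0.3486 − (0.16730 + 0.032755) = 0.14854 g → mol O = 0.14854 ÷ 15.999 = 0.0092846 mol
Divide by the smallest (0.0092846 mol): C 1.500, H 3.500, O 1.000
Multiplying each by 2 gives whole numbers: C 3.00, H 7.00, O 2.00
Empirical formula: C3H7O2
Empirical-formula mass = 75.09 g/mol; 150 ÷ 75.09 ≈ 2, so the molecular formula is C6H14O4.

C6H14O4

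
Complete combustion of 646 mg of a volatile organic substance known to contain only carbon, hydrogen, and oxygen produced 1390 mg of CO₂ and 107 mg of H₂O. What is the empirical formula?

C8H3O4

mol C = 1.39 g CO₂ ÷ 44.009 g/mol = 0.03158 mol
mol H = 2 × 0.107 g H₂O ÷ 18.015 g/mol = 0.01188 mol
mass O = 0.646 − (0.3794 + 0.01197) = 0.2547 g → mol O = 0.2547 ÷ 15.999 = 0.01592 mol
Divide by the smallest (0.01188 mol): C 2.659, H 1.000, O 1.340
Multiplying each by 3 gives whole numbers: C 7.98, H 3.00, O 4.02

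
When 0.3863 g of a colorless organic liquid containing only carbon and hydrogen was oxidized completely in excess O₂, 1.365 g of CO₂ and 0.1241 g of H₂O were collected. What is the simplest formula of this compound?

mol C = 1.365 g CO₂ ÷ 44.009 g/mol = 0.031016 mol
mol H = 2 × 0.1241 g H₂O ÷ 18.015 g/mol = 0.013777 mol
Divide by the smallest (0.013777 mol): C 2.251, H 1.000
Multiplying each by 4 gives whole numbers: C 9.00, H 4.00

C9H4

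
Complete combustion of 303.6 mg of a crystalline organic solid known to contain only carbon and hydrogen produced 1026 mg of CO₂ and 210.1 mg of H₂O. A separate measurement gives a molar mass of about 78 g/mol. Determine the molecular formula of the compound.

mol C = 1.026 g CO₂ ÷ 44.009 g/mol = 0.023313 mol
mol H = 2 × 0.2101 g H₂O ÷ 18.015 g/mol = 0.023325 mol
Divide by the smallest (0.023313 mol): C 1.000, H 1.000
Empirical formula: CH
Empirical-formula mass = 13.02 g/mol; 78 ÷ 13.02 ≈ 6, so the molecular formula is C6H6.

C6H6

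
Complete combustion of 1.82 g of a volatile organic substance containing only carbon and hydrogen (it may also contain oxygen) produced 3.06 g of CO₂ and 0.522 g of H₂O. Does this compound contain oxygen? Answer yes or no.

mol C = 3.06 g CO₂ ÷ 44.009 g/mol = 0.06953 mol
mol H = 2 × 0.522 g H₂O ÷ 18.015 g/mol = 0.05795 mol
C and H account for only 0.8936 g of the 1.82 g sample; the remaining 0.9264 g must be oxygen.

yes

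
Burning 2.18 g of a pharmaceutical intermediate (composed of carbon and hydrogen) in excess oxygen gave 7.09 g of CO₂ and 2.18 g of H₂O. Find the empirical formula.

C2H3

mol C = 7.09 g CO₂ ÷ 44.009 g/mol = 0.1611 mol
mol H = 2 × 2.18 g H₂O ÷ 18.015 g/mol = 0.2420 mol
Divide by the smallest (0.1611 mol): C 1.000, H 1.502
Multiplying each by 2 gives whole numbers: C 2.00, H 3.00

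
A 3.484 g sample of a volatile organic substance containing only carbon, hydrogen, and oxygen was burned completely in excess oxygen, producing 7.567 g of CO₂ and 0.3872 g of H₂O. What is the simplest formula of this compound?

C4HO2

mol C = 7.567 g CO₂ ÷ 44.009 g/mol = 0.17194 mol
mol H = 2 × 0.3872 g H₂O ÷ 18.015 g/mol = 0.042986 mol
mass O = 3.484 − (2.0652 + 0.043330) = 1.3755 g → mol O = 1.3755 ÷ 15.999 = 0.085972 mol
Divide by the smallest (0.042986 mol): C 4.000, H 1.000, O 2.000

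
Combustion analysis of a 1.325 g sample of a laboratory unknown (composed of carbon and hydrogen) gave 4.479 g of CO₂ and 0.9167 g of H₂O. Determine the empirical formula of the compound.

CH

mol C = 4.479 g CO₂ ÷ 44.009 g/mol = 0.10177 mol
mol H = 2 × 0.9167 g H₂O ÷ 18.015 g/mol = 0.10177 mol
Divide by the smallest (0.10177 mol): C 1.000, H 1.000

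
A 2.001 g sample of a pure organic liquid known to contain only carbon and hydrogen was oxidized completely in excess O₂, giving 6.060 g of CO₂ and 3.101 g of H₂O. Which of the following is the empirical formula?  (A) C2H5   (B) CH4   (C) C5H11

(A) C2H5

mol C = 6.060 g CO₂ ÷ 44.009 g/mol = 0.13770 mol
mol H = 2 × 3.101 g H₂O ÷ 18.015 g/mol = 0.34427 mol
Divide by the smallest (0.13770 mol): C 1.000, H 2.500
Multiplying each by 2 gives whole numbers: C 2.00, H 5.00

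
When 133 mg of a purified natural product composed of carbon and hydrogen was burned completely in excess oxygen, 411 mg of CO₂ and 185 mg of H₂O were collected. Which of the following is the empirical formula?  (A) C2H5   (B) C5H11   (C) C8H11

(B) C5H11

mol C = 0.411 g CO₂ ÷ 44.009 g/mol = 0.009339 mol
mol H = 2 × 0.185 g H₂O ÷ 18.015 g/mol = 0.02054 mol
Divide by the smallest (0.009339 mol): C 1.000, H 2.199
Multiplying each by 5 gives whole numbers: C 5.00, H 11.00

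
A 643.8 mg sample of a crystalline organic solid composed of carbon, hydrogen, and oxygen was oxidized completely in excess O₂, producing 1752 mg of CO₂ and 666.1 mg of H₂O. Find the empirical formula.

C7H13O

mol C = 1.752 g CO₂ ÷ 44.009 g/mol = 0.039810 mol
mol H = 2 × 0.6661 g H₂O ÷ 18.015 g/mol = 0.073949 mol
mass O = 0.6438 − (0.47816 + 0.074541) = 0.091101 g → mol O = 0.091101 ÷ 15.999 = 0.0056941 mol
Divide by the smallest (0.0056941 mol): C 6.991, H 12.987, O 1.000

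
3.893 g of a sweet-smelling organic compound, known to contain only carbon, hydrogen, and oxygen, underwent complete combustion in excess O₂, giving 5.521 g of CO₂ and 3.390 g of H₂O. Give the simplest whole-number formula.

mol C = 5.521 g CO₂ ÷ 44.009 g/mol = 0.12545 mol
mol H = 2 × 3.390 g H₂O ÷ 18.015 g/mol = 0.37635 mol
mass O = 3.893 − (1.5068 + 0.37936) = 2.0068 g → mol O = 2.0068 ÷ 15.999 = 0.12544 mol
Divide by the smallest (0.12544 mol): C 1.000, H 3.000, O 1.000

CH3O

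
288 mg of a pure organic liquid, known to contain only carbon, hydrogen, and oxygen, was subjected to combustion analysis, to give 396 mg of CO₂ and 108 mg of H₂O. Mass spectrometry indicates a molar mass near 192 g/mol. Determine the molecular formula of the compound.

C6H8O7

mol C = 0.396 g CO₂ ÷ 44.009 g/mol = 0.008998 mol
mol H = 2 × 0.108 g H₂O ÷ 18.015 g/mol = 0.01199 mol
mass O = 0.288 − (0.1081 + 0.01209) = 0.1678 g → mol O = 0.1678 ÷ 15.999 = 0.01049 mol
Divide by the smallest (0.008998 mol): C 1.000, H 1.332, O 1.166
Multiplying each by 6 gives whole numbers: C 6.00, H 7.99, O 7.00
Empirical formula: C6H8O7
Empirical-formula mass = 192.12 g/mol; 192 ÷ 192.12 ≈ 1, so the molecular formula is C6H8O7.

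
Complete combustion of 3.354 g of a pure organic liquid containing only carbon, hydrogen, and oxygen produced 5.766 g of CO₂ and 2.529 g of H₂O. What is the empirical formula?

mol C = 5.766 g CO₂ ÷ 44.009 g/mol = 0.13102 mol
mol H = 2 × 2.529 g H₂O ÷ 18.015 g/mol = 0.28077 mol
mass O = 3.354 − (1.5737 + 0.28301) = 1.4973 g → mol O = 1.4973 ÷ 15.999 = 0.093589 mol
Divide by the smallest (0.093589 mol): C 1.400, H 3.000, O 1.000
Multiplying each by 5 gives whole numbers: C 7.00, H 15.00, O 5.00

C7H15O5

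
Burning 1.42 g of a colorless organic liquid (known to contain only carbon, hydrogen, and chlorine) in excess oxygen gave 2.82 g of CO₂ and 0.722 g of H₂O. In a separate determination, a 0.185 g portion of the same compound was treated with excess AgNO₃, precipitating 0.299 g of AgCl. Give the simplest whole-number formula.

C4H5Cl

mol C = 2.82 g CO₂ ÷ 44.009 g/mol = 0.06408 mol
mol H = 2 × 0.722 g H₂O ÷ 18.015 g/mol = 0.08016 mol
From the AgCl data: mol Cl per gram of compound = (0.299 ÷ 143.318) ÷ 0.185 = 0.01128 mol/g, so in the 1.42 g combustion sample mol Cl = 0.01601 mol
Divide by the smallest (0.01601 mol): C 4.001, H 5.005, Cl 1.000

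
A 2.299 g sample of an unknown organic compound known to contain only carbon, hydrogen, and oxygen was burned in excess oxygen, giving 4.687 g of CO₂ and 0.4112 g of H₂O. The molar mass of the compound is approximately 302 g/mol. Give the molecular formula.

C14H6O8

mol C = 4.687 g CO₂ ÷ 44.009 g/mol = 0.10650 mol
mol H = 2 × 0.4112 g H₂O ÷ 18.015 g/mol = 0.045651 mol
mass O = 2.299 − (1.2792 + 0.046016) = 0.97380 g → mol O = 0.97380 ÷ 15.999 = 0.060866 mol
Divide by the smallest (0.045651 mol): C 2.333, H 1.000, O 1.333
Multiplying each by 3 gives whole numbers: C 7.00, H 3.00, O 4.00
Empirical formula: C7H3O4
Empirical-formula mass = 151.10 g/mol; 302 ÷ 151.10 ≈ 2, so the molecular formula is C14H6O8.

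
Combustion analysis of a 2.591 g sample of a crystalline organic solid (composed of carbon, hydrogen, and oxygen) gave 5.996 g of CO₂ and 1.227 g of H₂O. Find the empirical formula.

mol C = 5.996 g CO₂ ÷ 44.009 g/mol = 0.13624 mol
mol H = 2 × 1.227 g H₂O ÷ 18.015 g/mol = 0.13622 mol
mass O = 2.591 − (1.6364 + 0.13731) = 0.81725 g → mol O = 0.81725 ÷ 15.999 = 0.051082 mol
Divide by the smallest (0.051082 mol): C 2.667, H 2.667, O 1.000
Multiplying each by 3 gives whole numbers: C 8.00, H 8.00, O 3.00

C8H8O3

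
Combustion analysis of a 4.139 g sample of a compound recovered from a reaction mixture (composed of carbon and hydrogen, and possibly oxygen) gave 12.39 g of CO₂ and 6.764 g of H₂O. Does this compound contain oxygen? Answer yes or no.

mol C = 12.39 g CO₂ ÷ 44.009 g/mol = 0.28153 mol
mol H = 2 × 6.764 g H₂O ÷ 18.015 g/mol = 0.75093 mol
C and H together account for 4.1384 g — essentially the entire 4.139 g sample — so the compound contains no oxygen.

no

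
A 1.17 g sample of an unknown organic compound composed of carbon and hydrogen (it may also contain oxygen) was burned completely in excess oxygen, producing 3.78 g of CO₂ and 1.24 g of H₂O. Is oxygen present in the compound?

no

mol C = 3.78 g CO₂ ÷ 44.009 g/mol = 0.08589 mol
mol H = 2 × 1.24 g H₂O ÷ 18.015 g/mol = 0.1377 mol
C and H together account for 1.170 g — essentially the entire 1.17 g sample — so the compound contains no oxygen.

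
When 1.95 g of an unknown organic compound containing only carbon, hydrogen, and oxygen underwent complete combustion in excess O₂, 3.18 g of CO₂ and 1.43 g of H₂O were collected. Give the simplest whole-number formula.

C5H11O4

mol C = 3.18 g CO₂ ÷ 44.009 g/mol = 0.07226 mol
mol H = 2 × 1.43 g H₂O ÷ 18.015 g/mol = 0.1588 mol
mass O = 1.95 − (0.8679 + 0.1600) = 0.9221 g → mol O = 0.9221 ÷ 15.999 = 0.05763 mol
Divide by the smallest (0.05763 mol): C 1.254, H 2.755, O 1.000
Multiplying each by 4 gives whole numbers: C 5.01, H 11.02, O 4.00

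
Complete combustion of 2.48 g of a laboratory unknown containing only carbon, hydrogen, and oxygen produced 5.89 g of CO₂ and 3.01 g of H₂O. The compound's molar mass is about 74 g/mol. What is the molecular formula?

mol C = 5.89 g CO₂ ÷ 44.009 g/mol = 0.1338 mol
mol H = 2 × 3.01 g H₂O ÷ 18.015 g/mol = 0.3342 mol
mass O = 2.48 − (1.608 + 0.3368) = 0.5357 g → mol O = 0.5357 ÷ 15.999 = 0.03348 mol
Divide by the smallest (0.03348 mol): C 3.997, H 9.981, O 1.000
Empirical formula: C4H10O
Empirical-formula mass = 74.12 g/mol; 74 ÷ 74.12 ≈ 1, so the molecular formula is C4H10O.

C4H10O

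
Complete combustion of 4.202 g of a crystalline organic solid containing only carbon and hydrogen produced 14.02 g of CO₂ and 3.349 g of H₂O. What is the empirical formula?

C6H7

mol C = 14.02 g CO₂ ÷ 44.009 g/mol = 0.31857 mol
mol H = 2 × 3.349 g H₂O ÷ 18.015 g/mol = 0.37180 mol
Divide by the smallest (0.31857 mol): C 1.000, H 1.167
Multiplying each by 6 gives whole numbers: C 6.00, H 7.00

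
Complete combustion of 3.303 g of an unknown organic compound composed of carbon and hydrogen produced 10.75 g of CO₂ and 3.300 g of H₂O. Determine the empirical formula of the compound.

mol C = 10.75 g CO₂ ÷ 44.009 g/mol = 0.24427 mol
mol H = 2 × 3.300 g H₂O ÷ 18.015 g/mol = 0.36636 mol
Divide by the smallest (0.24427 mol): C 1.000, H 1.500
Multiplying each by 2 gives whole numbers: C 2.00, H 3.00

C2H3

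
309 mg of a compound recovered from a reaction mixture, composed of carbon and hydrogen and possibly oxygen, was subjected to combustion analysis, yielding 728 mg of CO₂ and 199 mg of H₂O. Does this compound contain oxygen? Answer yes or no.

yes

mol C = 0.728 g CO₂ ÷ 44.009 g/mol = 0.01654 mol
mol H = 2 × 0.199 g H₂O ÷ 18.015 g/mol = 0.02209 mol
C and H account for only 0.2210 g of the 0.309 g sample; the remaining 0.08804 g must be oxygen.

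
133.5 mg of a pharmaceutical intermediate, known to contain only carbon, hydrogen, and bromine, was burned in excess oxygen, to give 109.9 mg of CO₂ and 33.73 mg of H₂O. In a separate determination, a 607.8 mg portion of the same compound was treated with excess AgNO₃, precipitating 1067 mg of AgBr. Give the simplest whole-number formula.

C2H3Br

mol C = 0.1099 g CO₂ ÷ 44.009 g/mol = 0.0024972 mol
mol H = 2 × 0.03373 g H₂O ÷ 18.015 g/mol = 0.0037447 mol
From the AgBr data: mol Br per gram of compound = (1.067 ÷ 187.772) ÷ 0.6078 = 0.0093492 mol/g, so in the 0.1335 g combustion sample mol Br = 0.0012481 mol
Divide by the smallest (0.0012481 mol): C 2.001, H 3.000, Br 1.000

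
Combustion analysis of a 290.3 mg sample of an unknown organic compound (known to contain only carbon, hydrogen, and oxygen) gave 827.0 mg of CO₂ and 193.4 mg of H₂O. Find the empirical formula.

C7H8O

mol C = 0.8270 g CO₂ ÷ 44.009 g/mol = 0.018792 mol
mol H = 2 × 0.1934 g H₂O ÷ 18.015 g/mol = 0.021471 mol
mass O = 0.2903 − (0.22571 + 0.021643) = 0.042951 g → mol O = 0.042951 ÷ 15.999 = 0.0026846 mol
Divide by the smallest (0.0026846 mol): C 7.000, H 7.998, O 1.000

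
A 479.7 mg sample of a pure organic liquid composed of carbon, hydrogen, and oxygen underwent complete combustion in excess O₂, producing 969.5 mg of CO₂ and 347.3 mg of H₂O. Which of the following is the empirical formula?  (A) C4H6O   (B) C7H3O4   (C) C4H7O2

(C) C4H7O2

mol C = 0.9695 g CO₂ ÷ 44.009 g/mol = 0.022030 mol
mol H = 2 × 0.3473 g H₂O ÷ 18.015 g/mol = 0.038557 mol
mass O = 0.4797 − (0.26460 + 0.038865) = 0.17624 g → mol O = 0.17624 ÷ 15.999 = 0.011016 mol
Divide by the smallest (0.011016 mol): C 2.000, H 3.500, O 1.000
Multiplying each by 2 gives whole numbers: C 4.00, H 7.00, O 2.00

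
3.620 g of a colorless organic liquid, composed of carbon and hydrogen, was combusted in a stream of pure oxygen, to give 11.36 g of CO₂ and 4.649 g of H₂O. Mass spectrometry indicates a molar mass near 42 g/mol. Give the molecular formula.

C3H6

mol C = 11.36 g CO₂ ÷ 44.009 g/mol = 0.25813 mol
mol H = 2 × 4.649 g H₂O ÷ 18.015 g/mol = 0.51613 mol
Divide by the smallest (0.25813 mol): C 1.000, H 1.999
Empirical formula: CH2
Empirical-formula mass = 14.03 g/mol; 42 ÷ 14.03 ≈ 3, so the molecular formula is C3H6.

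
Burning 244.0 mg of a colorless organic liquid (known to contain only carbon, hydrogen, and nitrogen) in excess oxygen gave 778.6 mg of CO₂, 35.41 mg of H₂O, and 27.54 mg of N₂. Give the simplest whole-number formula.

C9H2N

mol C = 0.7786 g CO₂ ÷ 44.009 g/mol = 0.017692 mol
mol H = 2 × 0.03541 g H₂O ÷ 18.015 g/mol = 0.0039312 mol
mol N = 2 × 0.02754 g N₂ ÷ 28.014 g/mol = 0.0019662 mol
Divide by the smallest (0.0019662 mol): C 8.998, H 1.999, N 1.000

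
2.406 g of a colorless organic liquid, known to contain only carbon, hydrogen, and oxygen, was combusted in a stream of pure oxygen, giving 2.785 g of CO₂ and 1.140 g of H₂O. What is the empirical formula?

mol C = 2.785 g CO₂ ÷ 44.009 g/mol = 0.063283 mol
mol H = 2 × 1.140 g H₂O ÷ 18.015 g/mol = 0.12656 mol
mass O = 2.406 − (0.76009 + 0.12757) = 1.5183 g → mol O = 1.5183 ÷ 15.999 = 0.094902 mol
Divide by the smallest (0.063283 mol): C 1.000, H 2.000, O 1.500
Multiplying each by 2 gives whole numbers: C 2.00, H 4.00, O 3.00

C2H4O3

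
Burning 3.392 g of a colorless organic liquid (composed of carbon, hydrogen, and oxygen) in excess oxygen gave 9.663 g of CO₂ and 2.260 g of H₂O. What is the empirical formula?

mol C = 9.663 g CO₂ ÷ 44.009 g/mol = 0.21957 mol
mol H = 2 × 2.260 g H₂O ÷ 18.015 g/mol = 0.25090 mol
mass O = 3.392 − (2.6372 + 0.25291) = 0.50185 g → mol O = 0.50185 ÷ 15.999 = 0.031368 mol
Divide by the smallest (0.031368 mol): C 7.000, H 7.999, O 1.000

C7H8O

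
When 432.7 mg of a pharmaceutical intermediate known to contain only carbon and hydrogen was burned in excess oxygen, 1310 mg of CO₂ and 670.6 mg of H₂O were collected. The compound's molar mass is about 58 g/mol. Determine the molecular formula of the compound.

C4H10

mol C = 1.310 g CO₂ ÷ 44.009 g/mol = 0.029767 mol
mol H = 2 × 0.6706 g H₂O ÷ 18.015 g/mol = 0.074449 mol
Divide by the smallest (0.029767 mol): C 1.000, H 2.501
Multiplying each by 2 gives whole numbers: C 2.00, H 5.00
Empirical formula: C2H5
Empirical-formula mass = 29.06 g/mol; 58 ÷ 29.06 ≈ 2, so the molecular formula is C4H10.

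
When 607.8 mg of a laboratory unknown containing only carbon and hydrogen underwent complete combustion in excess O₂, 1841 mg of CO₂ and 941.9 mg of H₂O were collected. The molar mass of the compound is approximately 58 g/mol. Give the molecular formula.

C4H10

mol C = 1.841 g CO₂ ÷ 44.009 g/mol = 0.041832 mol
mol H = 2 × 0.9419 g H₂O ÷ 18.015 g/mol = 0.10457 mol
Divide by the smallest (0.041832 mol): C 1.000, H 2.500
Multiplying each by 2 gives whole numbers: C 2.00, H 5.00
Empirical formula: C2H5
Empirical-formula mass = 29.06 g/mol; 58 ÷ 29.06 ≈ 2, so the molecular formula is C4H10.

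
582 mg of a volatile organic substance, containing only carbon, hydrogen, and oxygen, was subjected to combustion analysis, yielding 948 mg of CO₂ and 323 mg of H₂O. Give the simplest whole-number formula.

C6H10O5

mol C = 0.948 g CO₂ ÷ 44.009 g/mol = 0.02154 mol
mol H = 2 × 0.323 g H₂O ÷ 18.015 g/mol = 0.03586 mol
mass O = 0.582 − (0.2587 + 0.03615) = 0.2871 g → mol O = 0.2871 ÷ 15.999 = 0.01795 mol
Divide by the smallest (0.01795 mol): C 1.200, H 1.998, O 1.000
Multiplying each by 5 gives whole numbers: C 6.00, H 9.99, O 5.00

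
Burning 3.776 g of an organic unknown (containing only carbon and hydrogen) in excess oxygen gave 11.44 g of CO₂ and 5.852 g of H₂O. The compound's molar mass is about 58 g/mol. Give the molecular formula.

mol C = 11.44 g CO₂ ÷ 44.009 g/mol = 0.25995 mol
mol H = 2 × 5.852 g H₂O ÷ 18.015 g/mol = 0.64968 mol
Divide by the smallest (0.25995 mol): C 1.000, H 2.499
Multiplying each by 2 gives whole numbers: C 2.00, H 5.00
Empirical formula: C2H5
Empirical-formula mass = 29.06 g/mol; 58 ÷ 29.06 ≈ 2, so the molecular formula is C4H10.

C4H10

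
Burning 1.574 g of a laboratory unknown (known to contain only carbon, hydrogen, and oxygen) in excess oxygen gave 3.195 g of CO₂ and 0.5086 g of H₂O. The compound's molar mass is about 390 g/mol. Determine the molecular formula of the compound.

mol C = 3.195 g CO₂ ÷ 44.009 g/mol = 0.072599 mol
mol H = 2 × 0.5086 g H₂O ÷ 18.015 g/mol = 0.056464 mol
mass O = 1.574 − (0.87198 + 0.056916) = 0.64510 g → mol O = 0.64510 ÷ 15.999 = 0.040321 mol
Divide by the smallest (0.040321 mol): C 1.801, H 1.400, O 1.000
Multiplying each by 5 gives whole numbers: C 9.00, H 7.00, O 5.00
Empirical formula: C9H7O5
Empirical-formula mass = 195.15 g/mol; 390 ÷ 195.15 ≈ 2, so the molecular formula is C18H14O10.

C18H14O10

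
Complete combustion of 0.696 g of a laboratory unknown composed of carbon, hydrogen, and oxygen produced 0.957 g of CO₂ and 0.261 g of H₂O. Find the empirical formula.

C6H8O7

mol C = 0.957 g CO₂ ÷ 44.009 g/mol = 0.02175 mol
mol H = 2 × 0.261 g H₂O ÷ 18.015 g/mol = 0.02898 mol
mass O = 0.696 − (0.2612 + 0.02921) = 0.4056 g → mol O = 0.4056 ÷ 15.999 = 0.02535 mol
Divide by the smallest (0.02175 mol): C 1.000, H 1.332, O 1.166
Multiplying each by 6 gives whole numbers: C 6.00, H 7.99, O 7.00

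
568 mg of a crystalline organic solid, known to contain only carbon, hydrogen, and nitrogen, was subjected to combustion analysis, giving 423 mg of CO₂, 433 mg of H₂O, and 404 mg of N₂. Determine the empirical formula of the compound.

CH5N3

mol C = 0.423 g CO₂ ÷ 44.009 g/mol = 0.009612 mol
mol H = 2 × 0.433 g H₂O ÷ 18.015 g/mol = 0.04807 mol
mol N = 2 × 0.404 g N₂ ÷ 28.014 g/mol = 0.02884 mol
Divide by the smallest (0.009612 mol): C 1.000, H 5.001, N 3.001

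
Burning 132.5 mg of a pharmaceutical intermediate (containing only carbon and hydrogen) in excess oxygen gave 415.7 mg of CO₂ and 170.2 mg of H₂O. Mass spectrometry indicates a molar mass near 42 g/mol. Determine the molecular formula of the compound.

mol C = 0.4157 g CO₂ ÷ 44.009 g/mol = 0.0094458 mol
mol H = 2 × 0.1702 g H₂O ÷ 18.015 g/mol = 0.018895 mol
Divide by the smallest (0.0094458 mol): C 1.000, H 2.000
Empirical formula: CH2
Empirical-formula mass = 14.03 g/mol; 42 ÷ 14.03 ≈ 3, so the molecular formula is C3H6.

C3H6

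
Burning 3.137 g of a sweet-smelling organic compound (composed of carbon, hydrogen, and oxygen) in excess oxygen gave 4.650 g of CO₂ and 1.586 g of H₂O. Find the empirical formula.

mol C = 4.650 g CO₂ ÷ 44.009 g/mol = 0.10566 mol
mol H = 2 × 1.586 g H₂O ÷ 18.015 g/mol = 0.17608 mol
mass O = 3.137 − (1.2691 + 0.17748) = 1.6904 g → mol O = 1.6904 ÷ 15.999 = 0.10566 mol
Divide by the smallest (0.10566 mol): C 1.000, H 1.666, O 1.000
Multiplying each by 3 gives whole numbers: C 3.00, H 5.00, O 3.00

C3H5O3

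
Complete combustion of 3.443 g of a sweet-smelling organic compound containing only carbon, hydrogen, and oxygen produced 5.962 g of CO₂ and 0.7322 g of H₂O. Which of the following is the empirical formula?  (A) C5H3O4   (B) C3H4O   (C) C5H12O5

(A) C5H3O4

mol C = 5.962 g CO₂ ÷ 44.009 g/mol = 0.13547 mol
mol H = 2 × 0.7322 g H₂O ÷ 18.015 g/mol = 0.081288 mol
mass O = 3.443 − (1.6272 + 0.081938) = 1.7339 g → mol O = 1.7339 ÷ 15.999 = 0.10838 mol
Divide by the smallest (0.081288 mol): C 1.667, H 1.000, O 1.333
Multiplying each by 3 gives whole numbers: C 5.00, H 3.00, O 4.00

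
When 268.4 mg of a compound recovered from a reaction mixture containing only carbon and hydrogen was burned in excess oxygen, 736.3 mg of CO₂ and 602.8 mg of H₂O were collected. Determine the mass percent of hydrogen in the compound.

mol C = 0.7363 g CO₂ ÷ 44.009 g/mol = 0.016731 mol
mol H = 2 × 0.6028 g H₂O ÷ 18.015 g/mol = 0.066922 mol
mass % H = 0.067457 g ÷ 0.2684 g × 100%

25.13%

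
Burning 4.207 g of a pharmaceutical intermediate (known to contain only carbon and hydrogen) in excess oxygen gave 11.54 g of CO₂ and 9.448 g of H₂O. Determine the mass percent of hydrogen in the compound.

mol C = 11.54 g CO₂ ÷ 44.009 g/mol = 0.26222 mol
mol H = 2 × 9.448 g H₂O ÷ 18.015 g/mol = 1.0489 mol
mass % H = 1.0573 g ÷ 4.207 g × 100%

25.13%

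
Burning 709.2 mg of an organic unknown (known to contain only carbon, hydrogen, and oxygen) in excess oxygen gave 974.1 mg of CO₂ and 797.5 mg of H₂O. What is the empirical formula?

mol C = 0.9741 g CO₂ ÷ 44.009 g/mol = 0.022134 mol
mol H = 2 × 0.7975 g H₂O ÷ 18.015 g/mol = 0.088537 mol
mass O = 0.7092 − (0.26585 + 0.089246) = 0.35410 g → mol O = 0.35410 ÷ 15.999 = 0.022133 mol
Divide by the smallest (0.022133 mol): C 1.000, H 4.000, O 1.000

CH4O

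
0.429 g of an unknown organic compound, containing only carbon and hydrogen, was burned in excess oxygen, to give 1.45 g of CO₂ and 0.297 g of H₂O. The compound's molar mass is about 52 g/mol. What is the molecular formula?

mol C = 1.45 g CO₂ ÷ 44.009 g/mol = 0.03295 mol
mol H = 2 × 0.297 g H₂O ÷ 18.015 g/mol = 0.03297 mol
Divide by the smallest (0.03295 mol): C 1.000, H 1.001
Empirical formula: CH
Empirical-formula mass = 13.02 g/mol; 52 ÷ 13.02 ≈ 4, so the molecular formula is C4H4.

C4H4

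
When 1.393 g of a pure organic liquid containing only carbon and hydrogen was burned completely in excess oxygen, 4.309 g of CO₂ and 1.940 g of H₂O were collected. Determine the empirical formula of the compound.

mol C = 4.309 g CO₂ ÷ 44.009 g/mol = 0.097912 mol
mol H = 2 × 1.940 g H₂O ÷ 18.015 g/mol = 0.21538 mol
Divide by the smallest (0.097912 mol): C 1.000, H 2.200
Multiplying each by 5 gives whole numbers: C 5.00, H 11.00

C5H11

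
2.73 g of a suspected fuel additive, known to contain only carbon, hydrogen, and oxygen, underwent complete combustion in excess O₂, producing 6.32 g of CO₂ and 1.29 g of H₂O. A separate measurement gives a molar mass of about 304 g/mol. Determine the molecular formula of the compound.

C16H16O6

mol C = 6.32 g CO₂ ÷ 44.009 g/mol = 0.1436 mol
mol H = 2 × 1.29 g H₂O ÷ 18.015 g/mol = 0.1432 mol
mass O = 2.73 − (1.725 + 0.1444) = 0.8608 g → mol O = 0.8608 ÷ 15.999 = 0.05380 mol
Divide by the smallest (0.05380 mol): C 2.669, H 2.662, O 1.000
Multiplying each by 3 gives whole numbers: C 8.01, H 7.99, O 3.00
Empirical formula: C8H8O3
Empirical-formula mass = 152.15 g/mol; 304 ÷ 152.15 ≈ 2, so the molecular formula is C16H16O6.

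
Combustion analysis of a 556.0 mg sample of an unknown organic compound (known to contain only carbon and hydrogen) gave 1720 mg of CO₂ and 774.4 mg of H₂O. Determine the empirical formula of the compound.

mol C = 1.720 g CO₂ ÷ 44.009 g/mol = 0.039083 mol
mol H = 2 × 0.7744 g H₂O ÷ 18.015 g/mol = 0.085973 mol
Divide by the smallest (0.039083 mol): C 1.000, H 2.200
Multiplying each by 5 gives whole numbers: C 5.00, H 11.00

C5H11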